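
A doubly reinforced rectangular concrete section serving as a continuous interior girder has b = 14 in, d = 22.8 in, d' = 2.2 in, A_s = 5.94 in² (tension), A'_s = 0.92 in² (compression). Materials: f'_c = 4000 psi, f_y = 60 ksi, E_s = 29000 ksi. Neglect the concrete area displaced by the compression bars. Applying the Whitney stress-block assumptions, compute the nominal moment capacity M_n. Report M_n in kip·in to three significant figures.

Assume both steels yield.
a = (A_s − A'_s) f_y/(0.85 f'_c b) = (5.94 − 0.92) × 60/(0.85 × 4 × 14) = 6.328 in.
c = a/β₁ = 6.328/0.85 = 7.445 in; ε'_s = 0.003(c − d')/c = 0.0021 ≥ ε_y = 0.0021, so the compression steel yields.
M_n = (A_s − A'_s) f_y (d − a/2) + A'_s f_y (d − d') = 301.2 × (22.8 − 3.164) + 55.2 × (22.8 − 2.2) = 5914.4 + 1137.1 = 7051.5 kip·in.

M_n ≈ 7050 kip·in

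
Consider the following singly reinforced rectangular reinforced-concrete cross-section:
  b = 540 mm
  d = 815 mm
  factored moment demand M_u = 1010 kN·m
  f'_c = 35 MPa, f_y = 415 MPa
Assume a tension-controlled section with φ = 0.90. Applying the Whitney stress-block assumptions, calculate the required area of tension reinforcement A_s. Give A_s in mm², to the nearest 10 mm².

M_n = M_u/φ = 1010/0.90 = 1122.22 kN·m.
With M_n = 0.85 f'_c a b (d − a/2), solve the quadratic for a:
a = d − √(d² − 2M_n/(0.85 f'_c b)) = 815 − √(815² − 2 × 1122.22×10⁶/(0.85 × 35 × 540)) = 90.77 mm.
A_s = 0.85 f'_c a b / f_y = 0.85 × 35 × 90.77 × 540 / 415 = 3513.8 mm².

A_s ≈ 3510 mm²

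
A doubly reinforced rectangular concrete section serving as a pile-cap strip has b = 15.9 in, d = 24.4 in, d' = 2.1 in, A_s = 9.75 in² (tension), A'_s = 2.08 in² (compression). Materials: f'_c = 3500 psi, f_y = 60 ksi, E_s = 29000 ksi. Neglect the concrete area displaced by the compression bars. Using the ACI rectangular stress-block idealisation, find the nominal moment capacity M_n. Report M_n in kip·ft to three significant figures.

M_n ≈ 981 kip·ft

Assume both steels yield.
a = (A_s − A'_s) f_y/(0.85 f'_c b) = (9.75 − 2.08) × 60/(0.85 × 3.5 × 15.9) = 9.729 in.
c = a/β₁ = 9.729/0.85 = 11.446 in; ε'_s = 0.003(c − d')/c = 0.0024 ≥ ε_y = 0.0021, so the compression steel yields.
M_n = (A_s − A'_s) f_y (d − a/2) + A'_s f_y (d − d') = 460.2 × (24.4 − 4.8645) + 124.8 × (24.4 − 2.1) = 8990.2 + 2783.0 = 11773.2 kip·in = 11773.2/12 = 981.10 kip·ft.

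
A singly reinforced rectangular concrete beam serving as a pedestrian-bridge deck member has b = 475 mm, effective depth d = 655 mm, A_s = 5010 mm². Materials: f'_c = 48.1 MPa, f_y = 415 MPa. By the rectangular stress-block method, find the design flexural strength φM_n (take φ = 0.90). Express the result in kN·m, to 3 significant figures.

φM_n ≈ 1130 kN·m

T = A_s f_y = 5010 × 415 = 2079150 N = 2079.15 kN.
From C = T: a = T/(0.85 f'_c b) = 2079150/(0.85 × 48.1 × 475) = 107.06 mm.
M_n = T(d − a/2) = 2079.15 kN × (655 − 53.53) mm = 1250.55 kN·m.
φM_n = 0.90 × 1250.55 = 1125.50 kN·m.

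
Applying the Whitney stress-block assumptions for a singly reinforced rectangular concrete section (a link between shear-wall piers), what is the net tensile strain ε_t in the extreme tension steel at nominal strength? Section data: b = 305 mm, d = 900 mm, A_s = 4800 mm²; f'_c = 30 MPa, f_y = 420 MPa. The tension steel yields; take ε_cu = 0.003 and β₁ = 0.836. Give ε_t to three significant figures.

ε_t ≈ 0.00571

a = A_s f_y/(0.85 f'_c b) = 259.21 mm.
β₁ = 0.836, so c = a/β₁ = 259.21/0.836 = 310.06 mm.
From the linear strain diagram with ε_cu = 0.003: ε_t = 0.003 (d − c)/c = 0.003 × (900 − 310.06)/310.06 = 0.00571.
Since ε_t ≥ 0.005, the section is tension-controlled.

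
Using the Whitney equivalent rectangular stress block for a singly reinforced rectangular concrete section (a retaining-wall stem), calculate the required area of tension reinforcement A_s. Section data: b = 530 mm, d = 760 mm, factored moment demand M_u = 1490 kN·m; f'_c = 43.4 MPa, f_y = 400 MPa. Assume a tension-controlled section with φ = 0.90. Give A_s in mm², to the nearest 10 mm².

M_n = M_u/φ = 1490/0.90 = 1655.56 kN·m.
With M_n = 0.85 f'_c a b (d − a/2), solve the quadratic for a:
a = d − √(d² − 2M_n/(0.85 f'_c b)) = 760 − √(760² − 2 × 1655.56×10⁶/(0.85 × 43.4 × 530)) = 121.06 mm.
A_s = 0.85 f'_c a b / f_y = 0.85 × 43.4 × 121.06 × 530 / 400 = 5917.3 mm².

A_s ≈ 5920 mm²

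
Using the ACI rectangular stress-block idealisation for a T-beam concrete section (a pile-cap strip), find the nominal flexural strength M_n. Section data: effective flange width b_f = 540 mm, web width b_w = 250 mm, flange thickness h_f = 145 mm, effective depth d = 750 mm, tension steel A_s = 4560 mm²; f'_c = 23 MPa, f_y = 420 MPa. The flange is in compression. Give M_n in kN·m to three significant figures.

M_n ≈ 1250 kN·m

Tension: T = A_s f_y = 4560 × 420 = 1915200 N.
Try a within the flange: a = T/(0.85 f'_c b_f) = 1915200/(0.85 × 23 × 540) = 181.42 mm.
a = 181.42 > h_f = 145 mm: the block extends into the web. Split into flange-overhang and web parts.
C_f = 0.85 f'_c (b_f − b_w) h_f = 0.85 × 23 × (540 − 250) × 145 = 822078 N.
Remaining web compression depth: a_w = (T − C_f)/(0.85 f'_c b_w) = (1915200 − 822078)/(0.85 × 23 × 250) = 223.66 mm.
M_n = C_f(d − h_f/2) + (T − C_f)(d − a_w/2) = 822078 × (750 − 72.5) + 1093122 × (750 − 111.83) = 556.96 + 697.60 = 1254.56 × 10⁶ N·mm.
M_n = 1254.56 kN·m.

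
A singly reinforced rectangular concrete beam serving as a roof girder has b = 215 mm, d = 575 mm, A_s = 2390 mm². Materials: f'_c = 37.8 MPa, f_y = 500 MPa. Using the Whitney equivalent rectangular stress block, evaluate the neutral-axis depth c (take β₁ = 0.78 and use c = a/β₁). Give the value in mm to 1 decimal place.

c ≈ 221.8 mm

T = A_s f_y = 2390 × 500 = 1195000 N = 1195 kN.
Setting C = 0.85 f'_c a b equal to T: a = 1195000/(0.85 × 37.8 × 215) = 172.989 mm.
With β₁ = 0.78, c = a/β₁ = 172.989/0.78 = 221.8 mm.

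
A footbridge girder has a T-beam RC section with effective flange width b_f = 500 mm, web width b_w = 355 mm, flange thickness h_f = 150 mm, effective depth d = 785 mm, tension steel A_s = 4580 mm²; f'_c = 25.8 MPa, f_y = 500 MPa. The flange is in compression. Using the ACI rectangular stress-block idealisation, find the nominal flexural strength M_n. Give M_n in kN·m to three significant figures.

Tension: T = A_s f_y = 4580 × 500 = 2290000 N.
Try a within the flange: a = T/(0.85 f'_c b_f) = 2290000/(0.85 × 25.8 × 500) = 208.85 mm.
a = 208.85 > h_f = 150 mm: the block extends into the web. Split into flange-overhang and web parts.
C_f = 0.85 f'_c (b_f − b_w) h_f = 0.85 × 25.8 × (500 − 355) × 150 = 476978 N.
Remaining web compression depth: a_w = (T − C_f)/(0.85 f'_c b_w) = (2290000 − 476978)/(0.85 × 25.8 × 355) = 232.88 mm.
M_n = C_f(d − h_f/2) + (T − C_f)(d − a_w/2) = 476978 × (785 − 75) + 1813022 × (785 − 116.44) = 338.65 + 1212.11 = 1550.76 × 10⁶ N·mm.
M_n = 1550.76 kN·m.

M_n ≈ 1550 kN·m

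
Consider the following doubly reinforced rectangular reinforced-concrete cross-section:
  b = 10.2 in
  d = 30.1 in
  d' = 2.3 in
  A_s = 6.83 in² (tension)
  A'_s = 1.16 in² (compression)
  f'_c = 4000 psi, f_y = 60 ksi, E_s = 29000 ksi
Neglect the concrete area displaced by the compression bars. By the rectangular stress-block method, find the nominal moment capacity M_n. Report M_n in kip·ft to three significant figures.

Assume both steels yield.
a = (A_s − A'_s) f_y/(0.85 f'_c b) = (6.83 − 1.16) × 60/(0.85 × 4 × 10.2) = 9.810 in.
c = a/β₁ = 9.810/0.85 = 11.541 in; ε'_s = 0.003(c − d')/c = 0.0024 ≥ ε_y = 0.0021, so the compression steel yields.
M_n = (A_s − A'_s) f_y (d − a/2) + A'_s f_y (d − d') = 340.2 × (30.1 − 4.905) + 69.6 × (30.1 − 2.3) = 8571.3 + 1934.9 = 10506.2 kip·in = 10506.2/12 = 875.52 kip·ft.

M_n ≈ 876 kip·ft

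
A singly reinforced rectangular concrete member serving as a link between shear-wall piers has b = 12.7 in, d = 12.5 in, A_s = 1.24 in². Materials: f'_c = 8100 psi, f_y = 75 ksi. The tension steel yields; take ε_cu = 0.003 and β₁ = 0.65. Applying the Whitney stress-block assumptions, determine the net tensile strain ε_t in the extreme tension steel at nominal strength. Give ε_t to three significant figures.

a = A_s f_y/(0.85 f'_c b) = 1.064 in.
β₁ = 0.65, so c = a/β₁ = 1.064/0.65 = 1.637 in.
From the linear strain diagram with ε_cu = 0.003: ε_t = 0.003 (d − c)/c = 0.003 × (12.5 − 1.637)/1.637 = 0.0199.
Since ε_t ≥ 0.005, the section is tension-controlled.

ε_t ≈ 0.0199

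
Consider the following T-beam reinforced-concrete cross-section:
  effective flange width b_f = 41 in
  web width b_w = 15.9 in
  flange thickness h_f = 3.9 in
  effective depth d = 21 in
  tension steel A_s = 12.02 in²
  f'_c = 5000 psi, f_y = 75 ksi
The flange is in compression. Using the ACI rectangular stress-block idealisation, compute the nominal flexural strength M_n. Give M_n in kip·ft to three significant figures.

M_n ≈ 1360 kip·ft

Tension: T = A_s f_y = 12.02 × 75 = 901.5 kips.
Try a within the flange: a = T/(0.85 f'_c b_f) = 901.5/(0.85 × 5 × 41) = 5.174 in.
a = 5.174 > h_f = 3.9 in: the block extends into the web. Split into flange-overhang and web parts.
C_f = 0.85 f'_c (b_f − b_w) h_f = 0.85 × 5 × (41 − 15.9) × 3.9 = 416.0 kips.
Remaining web compression depth: a_w = (T − C_f)/(0.85 f'_c b_w) = (901.5 − 416.0)/(0.85 × 5 × 15.9) = 7.185 in.
M_n = C_f(d − h_f/2) + (T − C_f)(d − a_w/2) = 416.0 × (21 − 1.95) + 485.5 × (21 − 3.5925) = 7924.8 + 8451.3 = 16376.1 kip·in.
M_n = 16376.1/12 = 1364.68 kip·ft.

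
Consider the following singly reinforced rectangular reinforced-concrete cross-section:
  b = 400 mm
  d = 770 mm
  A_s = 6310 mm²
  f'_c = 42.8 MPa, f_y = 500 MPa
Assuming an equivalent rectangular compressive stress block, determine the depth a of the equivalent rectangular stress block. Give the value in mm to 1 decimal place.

T = A_s f_y = 6310 × 500 = 3155000 N = 3155 kN.
Setting C = 0.85 f'_c a b equal to T: a = 3155000/(0.85 × 42.8 × 400) = 216.8 mm.

a ≈ 216.8 mm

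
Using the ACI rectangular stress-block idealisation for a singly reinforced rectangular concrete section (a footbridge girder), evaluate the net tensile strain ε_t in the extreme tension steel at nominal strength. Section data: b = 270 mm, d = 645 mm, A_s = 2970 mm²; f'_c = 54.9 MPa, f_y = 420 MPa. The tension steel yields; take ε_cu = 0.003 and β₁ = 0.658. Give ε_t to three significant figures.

ε_t ≈ 0.00986

a = A_s f_y/(0.85 f'_c b) = 99.00 mm.
β₁ = 0.658, so c = a/β₁ = 99.00/0.658 = 150.46 mm.
From the linear strain diagram with ε_cu = 0.003: ε_t = 0.003 (d − c)/c = 0.003 × (645 − 150.46)/150.46 = 0.00986.
Since ε_t ≥ 0.005, the section is tension-controlled.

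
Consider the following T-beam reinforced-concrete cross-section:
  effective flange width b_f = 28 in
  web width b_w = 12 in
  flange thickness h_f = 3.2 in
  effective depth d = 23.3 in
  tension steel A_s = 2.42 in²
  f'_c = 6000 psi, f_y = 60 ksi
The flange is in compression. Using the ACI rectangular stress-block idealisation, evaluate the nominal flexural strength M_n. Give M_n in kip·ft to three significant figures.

M_n ≈ 276 kip·ft

Tension: T = A_s f_y = 2.42 × 60 = 145.2 kips.
Try a within the flange: a = T/(0.85 f'_c b_f) = 145.2/(0.85 × 6 × 28) = 1.017 in.
Since a = 1.017 ≤ h_f = 3.2 in, the stress block lies entirely in the flange; analyse as a rectangular beam of width b_f.
M_n = T(d − a/2) = 145.2 × (23.3 − 0.5085) = 3309.3 kip·in.
M_n = 3309.3/12 = 275.78 kip·ft.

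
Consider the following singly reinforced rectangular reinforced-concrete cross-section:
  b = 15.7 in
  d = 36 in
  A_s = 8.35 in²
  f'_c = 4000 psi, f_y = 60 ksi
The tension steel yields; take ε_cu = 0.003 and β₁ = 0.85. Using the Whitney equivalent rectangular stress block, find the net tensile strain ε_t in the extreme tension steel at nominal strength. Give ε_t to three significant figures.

a = A_s f_y/(0.85 f'_c b) = 9.386 in.
β₁ = 0.85, so c = a/β₁ = 9.386/0.85 = 11.042 in.
From the linear strain diagram with ε_cu = 0.003: ε_t = 0.003 (d − c)/c = 0.003 × (36 − 11.042)/11.042 = 0.00678.
Since ε_t ≥ 0.005, the section is tension-controlled.

ε_t ≈ 0.00678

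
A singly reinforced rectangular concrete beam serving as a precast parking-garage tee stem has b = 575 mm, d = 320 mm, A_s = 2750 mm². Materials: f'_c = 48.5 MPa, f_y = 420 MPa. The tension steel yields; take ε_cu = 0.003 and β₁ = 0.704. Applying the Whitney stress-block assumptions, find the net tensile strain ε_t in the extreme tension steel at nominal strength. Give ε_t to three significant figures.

ε_t ≈ 0.0109

a = A_s f_y/(0.85 f'_c b) = 48.73 mm.
β₁ = 0.704, so c = a/β₁ = 48.73/0.704 = 69.22 mm.
From the linear strain diagram with ε_cu = 0.003: ε_t = 0.003 (d − c)/c = 0.003 × (320 − 69.22)/69.22 = 0.0109.
Since ε_t ≥ 0.005, the section is tension-controlled.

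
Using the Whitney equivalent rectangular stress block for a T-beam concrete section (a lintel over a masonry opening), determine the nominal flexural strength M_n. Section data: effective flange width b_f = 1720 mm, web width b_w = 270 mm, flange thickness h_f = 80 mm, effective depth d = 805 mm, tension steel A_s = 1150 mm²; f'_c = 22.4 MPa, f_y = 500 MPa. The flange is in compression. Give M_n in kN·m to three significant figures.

Tension: T = A_s f_y = 1150 × 500 = 575000 N.
Try a within the flange: a = T/(0.85 f'_c b_f) = 575000/(0.85 × 22.4 × 1720) = 17.56 mm.
Since a = 17.56 ≤ h_f = 80 mm, the stress block lies entirely in the flange; analyse as a rectangular beam of width b_f.
M_n = T(d − a/2) = 575000 × (805 − 8.78) = 457.83 × 10⁶ N·mm.
M_n = 457.83 kN·m.

M_n ≈ 458 kN·m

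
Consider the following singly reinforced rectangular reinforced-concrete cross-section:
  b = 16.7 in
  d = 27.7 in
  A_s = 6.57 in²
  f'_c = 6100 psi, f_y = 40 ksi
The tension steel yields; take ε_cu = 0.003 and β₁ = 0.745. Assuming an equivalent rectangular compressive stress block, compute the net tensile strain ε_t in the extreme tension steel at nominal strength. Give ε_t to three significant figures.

ε_t ≈ 0.0174

a = A_s f_y/(0.85 f'_c b) = 3.035 in.
β₁ = 0.745, so c = a/β₁ = 3.035/0.745 = 4.074 in.
From the linear strain diagram with ε_cu = 0.003: ε_t = 0.003 (d − c)/c = 0.003 × (27.7 − 4.074)/4.074 = 0.0174.
Since ε_t ≥ 0.005, the section is tension-controlled.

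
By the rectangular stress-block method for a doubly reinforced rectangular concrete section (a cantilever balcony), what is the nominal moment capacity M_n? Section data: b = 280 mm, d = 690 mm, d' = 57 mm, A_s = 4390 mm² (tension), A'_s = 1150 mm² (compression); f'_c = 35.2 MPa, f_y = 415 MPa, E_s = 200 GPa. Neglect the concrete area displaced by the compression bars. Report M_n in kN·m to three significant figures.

Assume both tension and compression steel yield.
Net tension couple steel: A_s − A'_s = 3240 mm².
a = (A_s − A'_s) f_y / (0.85 f'_c b) = 1344600/(0.85 × 35.2 × 280) = 160.50 mm.
c = a/β₁ = 160.50/0.799 = 200.88 mm; ε'_s = 0.003(c − d')/c = 0.0021 ≥ f_y/E_s = 0.0021, so compression steel does yield.
M_n = (A_s − A'_s) f_y (d − a/2) + A'_s f_y (d − d') = [1344600 × (690 − 80.25) + 477250 × (690 − 57)] × 10⁻⁶ = 819.87 + 302.10 = 1121.97 kN·m.

M_n ≈ 1120 kN·m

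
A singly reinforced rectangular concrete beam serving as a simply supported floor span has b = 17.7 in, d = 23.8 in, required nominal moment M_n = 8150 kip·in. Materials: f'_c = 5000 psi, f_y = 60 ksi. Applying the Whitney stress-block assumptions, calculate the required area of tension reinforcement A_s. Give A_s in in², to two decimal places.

From M_n = 0.85 f'_c a b (d − a/2):
a = d − √(d² − 2M_n/(0.85 f'_c b)) = 23.8 − √(23.8² − 2 × 8150/(0.85 × 5 × 17.7)) = 5.098 in.
A_s = 0.85 f'_c a b / f_y = 0.85 × 5 × 5.098 × 17.7 / 60 = 6.392 in².

A_s ≈ 6.39 in²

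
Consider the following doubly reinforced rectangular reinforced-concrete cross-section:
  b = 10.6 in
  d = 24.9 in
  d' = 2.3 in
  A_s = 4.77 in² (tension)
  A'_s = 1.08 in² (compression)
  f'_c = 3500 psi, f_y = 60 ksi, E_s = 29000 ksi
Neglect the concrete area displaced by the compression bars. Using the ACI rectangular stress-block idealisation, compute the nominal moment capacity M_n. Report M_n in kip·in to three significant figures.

M_n ≈ 6200 kip·in

Assume both steels yield.
a = (A_s − A'_s) f_y/(0.85 f'_c b) = (4.77 − 1.08) × 60/(0.85 × 3.5 × 10.6) = 7.021 in.
c = a/β₁ = 7.021/0.85 = 8.260 in; ε'_s = 0.003(c − d')/c = 0.0022 ≥ ε_y = 0.0021, so the compression steel yields.
M_n = (A_s − A'_s) f_y (d − a/2) + A'_s f_y (d − d') = 221.4 × (24.9 − 3.5105) + 64.8 × (24.9 − 2.3) = 4735.6 + 1464.5 = 6200.1 kip·in.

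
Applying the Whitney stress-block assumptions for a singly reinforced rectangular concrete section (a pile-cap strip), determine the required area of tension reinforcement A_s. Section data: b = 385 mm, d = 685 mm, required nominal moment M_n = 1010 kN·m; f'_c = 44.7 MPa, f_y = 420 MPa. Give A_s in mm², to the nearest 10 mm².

With M_n = 0.85 f'_c a b (d − a/2), solve the quadratic for a:
a = d − √(d² − 2M_n/(0.85 f'_c b)) = 685 − √(685² − 2 × 1010×10⁶/(0.85 × 44.7 × 385)) = 109.56 mm.
A_s = 0.85 f'_c a b / f_y = 0.85 × 44.7 × 109.56 × 385 / 420 = 3815.8 mm².

A_s ≈ 3820 mm²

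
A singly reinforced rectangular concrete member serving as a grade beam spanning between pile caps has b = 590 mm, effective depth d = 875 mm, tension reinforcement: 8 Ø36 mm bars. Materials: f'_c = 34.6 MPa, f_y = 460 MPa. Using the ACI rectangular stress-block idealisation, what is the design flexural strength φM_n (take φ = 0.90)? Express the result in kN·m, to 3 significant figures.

A_s = 8 × 1018 = 8144 mm².
T = A_s f_y = 8144 × 460 = 3746240 N = 3746.24 kN.
From C = T: a = T/(0.85 f'_c b) = 3746240/(0.85 × 34.6 × 590) = 215.90 mm.
M_n = T(d − a/2) = 3746.24 kN × (875 − 107.95) mm = 2873.55 kN·m.
φM_n = 0.90 × 2873.55 = 2586.20 kN·m.

φM_n ≈ 2590 kN·m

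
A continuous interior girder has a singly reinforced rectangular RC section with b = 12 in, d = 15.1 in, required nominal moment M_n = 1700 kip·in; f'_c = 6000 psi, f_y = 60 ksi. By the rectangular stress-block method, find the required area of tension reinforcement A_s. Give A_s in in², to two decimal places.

From M_n = 0.85 f'_c a b (d − a/2):
a = d − √(d² − 2M_n/(0.85 f'_c b)) = 15.1 − √(15.1² − 2 × 1700/(0.85 × 6 × 12)) = 1.968 in.
A_s = 0.85 f'_c a b / f_y = 0.85 × 6 × 1.968 × 12 / 60 = 2.007 in².

A_s ≈ 2.01 in²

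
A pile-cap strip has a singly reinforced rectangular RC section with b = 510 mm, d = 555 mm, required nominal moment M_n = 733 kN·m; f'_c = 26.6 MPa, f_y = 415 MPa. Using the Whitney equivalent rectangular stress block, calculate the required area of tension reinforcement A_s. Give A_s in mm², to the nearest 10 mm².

With M_n = 0.85 f'_c a b (d − a/2), solve the quadratic for a:
a = d − √(d² − 2M_n/(0.85 f'_c b)) = 555 − √(555² − 2 × 733×10⁶/(0.85 × 26.6 × 510)) = 129.69 mm.
A_s = 0.85 f'_c a b / f_y = 0.85 × 26.6 × 129.69 × 510 / 415 = 3603.5 mm².

A_s ≈ 3600 mm²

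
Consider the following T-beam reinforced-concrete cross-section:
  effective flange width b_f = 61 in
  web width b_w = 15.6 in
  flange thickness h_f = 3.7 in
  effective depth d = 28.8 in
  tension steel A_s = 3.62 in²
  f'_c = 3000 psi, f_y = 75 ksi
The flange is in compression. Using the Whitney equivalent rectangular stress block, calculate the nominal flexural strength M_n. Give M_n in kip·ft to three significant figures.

M_n ≈ 632 kip·ft

Tension: T = A_s f_y = 3.62 × 75 = 271.5 kips.
Try a within the flange: a = T/(0.85 f'_c b_f) = 271.5/(0.85 × 3 × 61) = 1.745 in.
Since a = 1.745 ≤ h_f = 3.7 in, the stress block lies entirely in the flange; analyse as a rectangular beam of width b_f.
M_n = T(d − a/2) = 271.5 × (28.8 − 0.8725) = 7582.3 kip·in.
M_n = 7582.3/12 = 631.86 kip·ft.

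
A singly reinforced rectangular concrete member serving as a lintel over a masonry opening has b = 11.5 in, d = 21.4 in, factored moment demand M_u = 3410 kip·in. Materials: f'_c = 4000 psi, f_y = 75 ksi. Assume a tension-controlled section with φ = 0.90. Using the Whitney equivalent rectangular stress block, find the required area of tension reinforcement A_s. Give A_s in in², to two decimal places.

A_s ≈ 2.68 in²

M_n = M_u/φ = 3410/0.90 = 3788.89 kip·in.
From M_n = 0.85 f'_c a b (d − a/2):
a = d − √(d² − 2M_n/(0.85 f'_c b)) = 21.4 − √(21.4² − 2 × 3788.89/(0.85 × 4 × 11.5)) = 5.147 in.
A_s = 0.85 f'_c a b / f_y = 0.85 × 4 × 5.147 × 11.5 / 75 = 2.683 in².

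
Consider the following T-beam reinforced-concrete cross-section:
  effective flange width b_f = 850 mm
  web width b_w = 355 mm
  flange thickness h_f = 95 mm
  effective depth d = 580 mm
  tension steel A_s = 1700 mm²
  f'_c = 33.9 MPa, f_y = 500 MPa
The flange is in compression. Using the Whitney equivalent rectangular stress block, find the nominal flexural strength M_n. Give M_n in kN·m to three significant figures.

M_n ≈ 478 kN·m

Tension: T = A_s f_y = 1700 × 500 = 850000 N.
Try a within the flange: a = T/(0.85 f'_c b_f) = 850000/(0.85 × 33.9 × 850) = 34.70 mm.
Since a = 34.70 ≤ h_f = 95 mm, the stress block lies entirely in the flange; analyse as a rectangular beam of width b_f.
M_n = T(d − a/2) = 850000 × (580 − 17.35) = 478.25 × 10⁶ N·mm.
M_n = 478.25 kN·m.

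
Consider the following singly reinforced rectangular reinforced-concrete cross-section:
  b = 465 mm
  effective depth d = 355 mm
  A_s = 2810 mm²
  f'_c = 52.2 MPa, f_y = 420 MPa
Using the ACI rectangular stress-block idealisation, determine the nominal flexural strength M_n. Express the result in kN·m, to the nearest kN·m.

M_n ≈ 385 kN·m

T = A_s f_y = 2810 × 420 = 1180200 N = 1180.2 kN.
From C = T: a = T/(0.85 f'_c b) = 1180200/(0.85 × 52.2 × 465) = 57.20 mm.
M_n = T(d − a/2) = 1180.2 kN × (355 − 28.6) mm = 385.22 kN·m.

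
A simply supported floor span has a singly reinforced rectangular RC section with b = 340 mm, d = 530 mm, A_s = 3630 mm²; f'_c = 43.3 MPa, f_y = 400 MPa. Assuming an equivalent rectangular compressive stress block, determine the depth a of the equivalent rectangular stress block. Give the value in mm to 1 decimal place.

a ≈ 116.0 mm

T = A_s f_y = 3630 × 400 = 1452000 N = 1452 kN.
Setting C = 0.85 f'_c a b equal to T: a = 1452000/(0.85 × 43.3 × 340) = 116.0 mm.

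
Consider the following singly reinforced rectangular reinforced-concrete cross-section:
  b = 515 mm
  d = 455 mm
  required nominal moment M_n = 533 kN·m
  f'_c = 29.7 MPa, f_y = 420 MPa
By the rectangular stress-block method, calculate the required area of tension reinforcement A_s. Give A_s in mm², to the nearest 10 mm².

A_s ≈ 3140 mm²

With M_n = 0.85 f'_c a b (d − a/2), solve the quadratic for a:
a = d − √(d² − 2M_n/(0.85 f'_c b)) = 455 − √(455² − 2 × 533×10⁶/(0.85 × 29.7 × 515)) = 101.40 mm.
A_s = 0.85 f'_c a b / f_y = 0.85 × 29.7 × 101.40 × 515 / 420 = 3138.9 mm².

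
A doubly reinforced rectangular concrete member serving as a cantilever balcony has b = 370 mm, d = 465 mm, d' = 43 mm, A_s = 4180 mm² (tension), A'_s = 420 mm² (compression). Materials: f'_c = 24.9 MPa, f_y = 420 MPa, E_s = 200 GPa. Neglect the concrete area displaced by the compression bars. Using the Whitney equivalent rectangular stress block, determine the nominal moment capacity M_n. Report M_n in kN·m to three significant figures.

Assume both tension and compression steel yield.
Net tension couple steel: A_s − A'_s = 3760 mm².
a = (A_s − A'_s) f_y / (0.85 f'_c b) = 1579200/(0.85 × 24.9 × 370) = 201.66 mm.
c = a/β₁ = 201.66/0.85 = 237.25 mm; ε'_s = 0.003(c − d')/c = 0.0025 ≥ f_y/E_s = 0.0021, so compression steel does yield.
M_n = (A_s − A'_s) f_y (d − a/2) + A'_s f_y (d − d') = [1579200 × (465 − 100.83) + 176400 × (465 − 43)] × 10⁻⁶ = 575.10 + 74.44 = 649.54 kN·m.

M_n ≈ 650 kN·m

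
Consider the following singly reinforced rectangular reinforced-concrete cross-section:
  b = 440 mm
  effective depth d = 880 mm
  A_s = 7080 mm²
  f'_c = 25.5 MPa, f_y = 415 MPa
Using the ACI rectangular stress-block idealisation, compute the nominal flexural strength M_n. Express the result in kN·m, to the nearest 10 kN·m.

T = A_s f_y = 7080 × 415 = 2938200 N = 2938.2 kN.
From C = T: a = T/(0.85 f'_c b) = 2938200/(0.85 × 25.5 × 440) = 308.08 mm.
M_n = T(d − a/2) = 2938.2 kN × (880 − 154.04) mm = 2133.02 kN·m.

M_n ≈ 2130 kN·m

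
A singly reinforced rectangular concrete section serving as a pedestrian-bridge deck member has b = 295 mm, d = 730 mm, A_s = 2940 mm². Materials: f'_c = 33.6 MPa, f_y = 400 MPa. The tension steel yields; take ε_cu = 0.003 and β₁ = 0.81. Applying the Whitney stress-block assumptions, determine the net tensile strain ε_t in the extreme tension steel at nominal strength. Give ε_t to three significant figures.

a = A_s f_y/(0.85 f'_c b) = 139.58 mm.
β₁ = 0.81, so c = a/β₁ = 139.58/0.81 = 172.32 mm.
From the linear strain diagram with ε_cu = 0.003: ε_t = 0.003 (d − c)/c = 0.003 × (730 − 172.32)/172.32 = 0.00971.
Since ε_t ≥ 0.005, the section is tension-controlled.

ε_t ≈ 0.00971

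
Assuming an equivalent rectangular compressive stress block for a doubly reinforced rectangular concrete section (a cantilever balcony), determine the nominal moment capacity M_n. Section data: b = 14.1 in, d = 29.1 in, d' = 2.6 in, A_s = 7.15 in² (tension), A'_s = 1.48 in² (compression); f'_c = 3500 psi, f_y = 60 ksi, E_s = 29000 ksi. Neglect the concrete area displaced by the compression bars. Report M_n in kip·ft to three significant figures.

M_n ≈ 906 kip·ft

Assume both steels yield.
a = (A_s − A'_s) f_y/(0.85 f'_c b) = (7.15 − 1.48) × 60/(0.85 × 3.5 × 14.1) = 8.110 in.
c = a/β₁ = 8.110/0.85 = 9.541 in; ε'_s = 0.003(c − d')/c = 0.0022 ≥ ε_y = 0.0021, so the compression steel yields.
M_n = (A_s − A'_s) f_y (d − a/2) + A'_s f_y (d − d') = 340.2 × (29.1 − 4.055) + 88.8 × (29.1 − 2.6) = 8520.3 + 2353.2 = 10873.5 kip·in = 10873.5/12 = 906.13 kip·ft.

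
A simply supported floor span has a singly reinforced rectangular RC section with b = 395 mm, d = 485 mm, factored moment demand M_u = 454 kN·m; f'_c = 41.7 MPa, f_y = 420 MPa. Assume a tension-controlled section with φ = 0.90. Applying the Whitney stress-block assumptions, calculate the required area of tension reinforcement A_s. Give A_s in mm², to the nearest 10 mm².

M_n = M_u/φ = 454/0.90 = 504.444 kN·m.
With M_n = 0.85 f'_c a b (d − a/2), solve the quadratic for a:
a = d − √(d² − 2M_n/(0.85 f'_c b)) = 485 − √(485² − 2 × 504.444×10⁶/(0.85 × 41.7 × 395)) = 81.06 mm.
A_s = 0.85 f'_c a b / f_y = 0.85 × 41.7 × 81.06 × 395 / 420 = 2702.1 mm².

A_s ≈ 2700 mm²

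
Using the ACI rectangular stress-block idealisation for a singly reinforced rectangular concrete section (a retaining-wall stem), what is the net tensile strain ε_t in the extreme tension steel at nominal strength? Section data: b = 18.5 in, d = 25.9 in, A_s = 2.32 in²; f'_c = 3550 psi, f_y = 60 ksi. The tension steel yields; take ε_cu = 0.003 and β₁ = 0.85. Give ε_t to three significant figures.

ε_t ≈ 0.0235

a = A_s f_y/(0.85 f'_c b) = 2.494 in.
β₁ = 0.85, so c = a/β₁ = 2.494/0.85 = 2.934 in.
From the linear strain diagram with ε_cu = 0.003: ε_t = 0.003 (d − c)/c = 0.003 × (25.9 − 2.934)/2.934 = 0.0235.
Since ε_t ≥ 0.005, the section is tension-controlled.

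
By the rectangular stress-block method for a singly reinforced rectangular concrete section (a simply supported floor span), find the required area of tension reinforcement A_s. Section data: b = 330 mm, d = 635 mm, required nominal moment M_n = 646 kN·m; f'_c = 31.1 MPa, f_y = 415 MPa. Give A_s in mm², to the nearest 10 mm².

A_s ≈ 2730 mm²

With M_n = 0.85 f'_c a b (d − a/2), solve the quadratic for a:
a = d − √(d² − 2M_n/(0.85 f'_c b)) = 635 − √(635² − 2 × 646×10⁶/(0.85 × 31.1 × 330)) = 129.91 mm.
A_s = 0.85 f'_c a b / f_y = 0.85 × 31.1 × 129.91 × 330 / 415 = 2730.8 mm².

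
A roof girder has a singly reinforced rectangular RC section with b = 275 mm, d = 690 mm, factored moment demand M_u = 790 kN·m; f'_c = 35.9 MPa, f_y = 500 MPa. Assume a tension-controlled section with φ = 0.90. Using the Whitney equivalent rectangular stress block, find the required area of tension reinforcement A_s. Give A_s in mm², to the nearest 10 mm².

M_n = M_u/φ = 790/0.90 = 877.778 kN·m.
With M_n = 0.85 f'_c a b (d − a/2), solve the quadratic for a:
a = d − √(d² − 2M_n/(0.85 f'_c b)) = 690 − √(690² − 2 × 877.778×10⁶/(0.85 × 35.9 × 275)) = 173.38 mm.
A_s = 0.85 f'_c a b / f_y = 0.85 × 35.9 × 173.38 × 275 / 500 = 2909.9 mm².

A_s ≈ 2910 mm²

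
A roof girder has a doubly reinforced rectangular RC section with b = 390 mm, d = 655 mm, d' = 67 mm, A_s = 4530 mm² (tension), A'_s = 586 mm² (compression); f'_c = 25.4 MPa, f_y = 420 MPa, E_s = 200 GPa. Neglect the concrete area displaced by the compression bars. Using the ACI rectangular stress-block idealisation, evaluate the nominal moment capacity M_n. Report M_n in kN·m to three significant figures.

Assume both tension and compression steel yield.
Net tension couple steel: A_s − A'_s = 3944 mm².
a = (A_s − A'_s) f_y / (0.85 f'_c b) = 1656480/(0.85 × 25.4 × 390) = 196.73 mm.
c = a/β₁ = 196.73/0.85 = 231.45 mm; ε'_s = 0.003(c − d')/c = 0.0021 ≥ f_y/E_s = 0.0021, so compression steel does yield.
M_n = (A_s − A'_s) f_y (d − a/2) + A'_s f_y (d − d') = [1656480 × (655 − 98.365) + 246120 × (655 − 67)] × 10⁻⁶ = 922.05 + 144.72 = 1066.77 kN·m.

M_n ≈ 1070 kN·m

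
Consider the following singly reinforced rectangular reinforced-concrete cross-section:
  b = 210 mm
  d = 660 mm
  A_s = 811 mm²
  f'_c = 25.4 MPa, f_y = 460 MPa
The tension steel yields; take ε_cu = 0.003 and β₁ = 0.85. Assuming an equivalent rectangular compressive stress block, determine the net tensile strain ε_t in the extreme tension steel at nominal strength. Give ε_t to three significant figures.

ε_t ≈ 0.0175

a = A_s f_y/(0.85 f'_c b) = 82.28 mm.
β₁ = 0.85, so c = a/β₁ = 82.28/0.85 = 96.80 mm.
From the linear strain diagram with ε_cu = 0.003: ε_t = 0.003 (d − c)/c = 0.003 × (660 − 96.80)/96.80 = 0.0175.
Since ε_t ≥ 0.005, the section is tension-controlled.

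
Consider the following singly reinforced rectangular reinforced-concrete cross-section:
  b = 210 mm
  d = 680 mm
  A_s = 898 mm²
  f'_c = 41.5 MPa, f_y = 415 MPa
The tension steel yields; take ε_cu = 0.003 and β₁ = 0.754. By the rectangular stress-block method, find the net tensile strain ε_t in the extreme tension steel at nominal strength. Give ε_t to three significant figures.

a = A_s f_y/(0.85 f'_c b) = 50.31 mm.
β₁ = 0.754, so c = a/β₁ = 50.31/0.754 = 66.72 mm.
From the linear strain diagram with ε_cu = 0.003: ε_t = 0.003 (d − c)/c = 0.003 × (680 − 66.72)/66.72 = 0.0276.
Since ε_t ≥ 0.005, the section is tension-controlled.

ε_t ≈ 0.0276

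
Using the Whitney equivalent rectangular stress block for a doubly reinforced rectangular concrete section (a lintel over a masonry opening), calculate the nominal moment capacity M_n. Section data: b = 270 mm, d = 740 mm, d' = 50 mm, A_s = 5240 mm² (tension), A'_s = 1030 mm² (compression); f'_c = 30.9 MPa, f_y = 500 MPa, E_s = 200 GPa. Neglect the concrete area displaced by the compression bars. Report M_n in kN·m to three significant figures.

M_n ≈ 1600 kN·m

Assume both tension and compression steel yield.
Net tension couple steel: A_s − A'_s = 4210 mm².
a = (A_s − A'_s) f_y / (0.85 f'_c b) = 2105000/(0.85 × 30.9 × 270) = 296.83 mm.
c = a/β₁ = 296.83/0.829 = 358.06 mm; ε'_s = 0.003(c − d')/c = 0.0026 ≥ f_y/E_s = 0.0025, so compression steel does yield.
M_n = (A_s − A'_s) f_y (d − a/2) + A'_s f_y (d − d') = [2105000 × (740 − 148.415) + 515000 × (740 − 50)] × 10⁻⁶ = 1245.29 + 355.35 = 1600.64 kN·m.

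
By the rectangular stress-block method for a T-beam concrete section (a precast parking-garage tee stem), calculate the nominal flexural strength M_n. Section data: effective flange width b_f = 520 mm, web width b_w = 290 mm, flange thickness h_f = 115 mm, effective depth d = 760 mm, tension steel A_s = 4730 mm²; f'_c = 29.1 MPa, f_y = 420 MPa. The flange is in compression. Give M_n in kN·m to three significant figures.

M_n ≈ 1350 kN·m

Tension: T = A_s f_y = 4730 × 420 = 1986600 N.
Try a within the flange: a = T/(0.85 f'_c b_f) = 1986600/(0.85 × 29.1 × 520) = 154.45 mm.
a = 154.45 > h_f = 115 mm: the block extends into the web. Split into flange-overhang and web parts.
C_f = 0.85 f'_c (b_f − b_w) h_f = 0.85 × 29.1 × (520 − 290) × 115 = 654241 N.
Remaining web compression depth: a_w = (T − C_f)/(0.85 f'_c b_w) = (1986600 − 654241)/(0.85 × 29.1 × 290) = 185.74 mm.
M_n = C_f(d − h_f/2) + (T − C_f)(d − a_w/2) = 654241 × (760 − 57.5) + 1332359 × (760 − 92.87) = 459.60 + 888.86 = 1348.46 × 10⁶ N·mm.
M_n = 1348.46 kN·m.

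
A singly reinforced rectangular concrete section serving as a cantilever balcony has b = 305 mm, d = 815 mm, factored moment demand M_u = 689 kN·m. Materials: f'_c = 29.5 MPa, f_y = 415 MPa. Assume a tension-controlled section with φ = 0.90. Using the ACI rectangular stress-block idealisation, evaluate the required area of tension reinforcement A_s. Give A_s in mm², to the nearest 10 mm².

A_s ≈ 2470 mm²

M_n = M_u/φ = 689/0.90 = 765.556 kN·m.
With M_n = 0.85 f'_c a b (d − a/2), solve the quadratic for a:
a = d − √(d² − 2M_n/(0.85 f'_c b)) = 815 − √(815² − 2 × 765.556×10⁶/(0.85 × 29.5 × 305)) = 133.81 mm.
A_s = 0.85 f'_c a b / f_y = 0.85 × 29.5 × 133.81 × 305 / 415 = 2465.9 mm².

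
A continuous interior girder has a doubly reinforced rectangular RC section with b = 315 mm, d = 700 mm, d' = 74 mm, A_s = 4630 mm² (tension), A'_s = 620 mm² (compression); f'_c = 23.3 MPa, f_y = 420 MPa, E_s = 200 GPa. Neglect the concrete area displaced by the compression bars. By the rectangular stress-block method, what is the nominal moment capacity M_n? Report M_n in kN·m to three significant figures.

M_n ≈ 1110 kN·m

Assume both tension and compression steel yield.
Net tension couple steel: A_s − A'_s = 4010 mm².
a = (A_s − A'_s) f_y / (0.85 f'_c b) = 1684200/(0.85 × 23.3 × 315) = 269.97 mm.
c = a/β₁ = 269.97/0.85 = 317.61 mm; ε'_s = 0.003(c − d')/c = 0.0023 ≥ f_y/E_s = 0.0021, so compression steel does yield.
M_n = (A_s − A'_s) f_y (d − a/2) + A'_s f_y (d − d') = [1684200 × (700 − 134.985) + 260400 × (700 − 74)] × 10⁻⁶ = 951.60 + 163.01 = 1114.61 kN·m.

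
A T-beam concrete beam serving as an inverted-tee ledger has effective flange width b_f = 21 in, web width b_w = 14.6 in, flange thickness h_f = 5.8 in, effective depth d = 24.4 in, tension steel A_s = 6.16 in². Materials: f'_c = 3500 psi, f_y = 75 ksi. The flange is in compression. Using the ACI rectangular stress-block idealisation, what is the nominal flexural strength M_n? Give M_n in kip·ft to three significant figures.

Tension: T = A_s f_y = 6.16 × 75 = 462 kips.
Try a within the flange: a = T/(0.85 f'_c b_f) = 462/(0.85 × 3.5 × 21) = 7.395 in.
a = 7.395 > h_f = 5.8 in: the block extends into the web. Split into flange-overhang and web parts.
C_f = 0.85 f'_c (b_f − b_w) h_f = 0.85 × 3.5 × (21 − 14.6) × 5.8 = 110.4 kips.
Remaining web compression depth: a_w = (T − C_f)/(0.85 f'_c b_w) = (462 − 110.4)/(0.85 × 3.5 × 14.6) = 8.095 in.
M_n = C_f(d − h_f/2) + (T − C_f)(d − a_w/2) = 110.4 × (24.4 − 2.9) + 351.6 × (24.4 − 4.0475) = 2373.6 + 7155.9 = 9529.5 kip·in.
M_n = 9529.5/12 = 794.13 kip·ft.

M_n ≈ 794 kip·ft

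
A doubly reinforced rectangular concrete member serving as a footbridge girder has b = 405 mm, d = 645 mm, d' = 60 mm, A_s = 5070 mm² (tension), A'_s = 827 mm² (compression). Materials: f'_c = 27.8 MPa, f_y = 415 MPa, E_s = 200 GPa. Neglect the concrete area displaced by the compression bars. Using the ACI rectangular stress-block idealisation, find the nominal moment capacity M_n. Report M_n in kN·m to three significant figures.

Assume both tension and compression steel yield.
Net tension couple steel: A_s − A'_s = 4243 mm².
a = (A_s − A'_s) f_y / (0.85 f'_c b) = 1760845/(0.85 × 27.8 × 405) = 183.99 mm.
c = a/β₁ = 183.99/0.85 = 216.46 mm; ε'_s = 0.003(c − d')/c = 0.0022 ≥ f_y/E_s = 0.0021, so compression steel does yield.
M_n = (A_s − A'_s) f_y (d − a/2) + A'_s f_y (d − d') = [1760845 × (645 − 91.995) + 343205 × (645 − 60)] × 10⁻⁶ = 973.76 + 200.77 = 1174.53 kN·m.

M_n ≈ 1170 kN·m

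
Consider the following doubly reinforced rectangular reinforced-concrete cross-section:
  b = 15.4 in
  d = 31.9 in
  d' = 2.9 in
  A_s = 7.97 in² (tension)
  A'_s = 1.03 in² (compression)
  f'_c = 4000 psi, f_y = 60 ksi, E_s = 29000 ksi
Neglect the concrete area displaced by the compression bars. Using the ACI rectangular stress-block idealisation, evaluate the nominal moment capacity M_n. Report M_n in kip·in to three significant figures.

M_n ≈ 13400 kip·in

Assume both steels yield.
a = (A_s − A'_s) f_y/(0.85 f'_c b) = (7.97 − 1.03) × 60/(0.85 × 4 × 15.4) = 7.953 in.
c = a/β₁ = 7.953/0.85 = 9.356 in; ε'_s = 0.003(c − d')/c = 0.0021 ≥ ε_y = 0.0021, so the compression steel yields.
M_n = (A_s − A'_s) f_y (d − a/2) + A'_s f_y (d − d') = 416.4 × (31.9 − 3.9765) + 61.8 × (31.9 − 2.9) = 11627.3 + 1792.2 = 13419.5 kip·in.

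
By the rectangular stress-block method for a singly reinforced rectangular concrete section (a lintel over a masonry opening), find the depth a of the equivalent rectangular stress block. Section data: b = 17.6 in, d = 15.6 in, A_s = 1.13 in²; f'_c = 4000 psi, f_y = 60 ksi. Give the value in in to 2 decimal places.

a ≈ 1.13 in

T = A_s f_y = 1.13 × 60 = 67.8 kips.
a = T/(0.85 f'_c b) = 67.8/(0.85 × 4 × 17.6) = 1.13 in.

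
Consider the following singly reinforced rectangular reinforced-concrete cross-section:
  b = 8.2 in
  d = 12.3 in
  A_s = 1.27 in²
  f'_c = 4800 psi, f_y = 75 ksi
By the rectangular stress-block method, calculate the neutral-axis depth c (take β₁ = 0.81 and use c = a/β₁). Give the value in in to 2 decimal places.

T = A_s f_y = 1.27 × 75 = 95.25 kips.
a = T/(0.85 f'_c b) = 95.25/(0.85 × 4.8 × 8.2) = 2.8470 in.
With β₁ = 0.81, c = a/β₁ = 2.8470/0.81 = 3.51 in.

c ≈ 3.51 in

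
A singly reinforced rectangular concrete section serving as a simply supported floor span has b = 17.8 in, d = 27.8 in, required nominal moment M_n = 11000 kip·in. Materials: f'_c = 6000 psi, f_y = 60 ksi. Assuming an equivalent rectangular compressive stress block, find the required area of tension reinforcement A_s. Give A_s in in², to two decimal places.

A_s ≈ 7.21 in²

From M_n = 0.85 f'_c a b (d − a/2):
a = d − √(d² − 2M_n/(0.85 f'_c b)) = 27.8 − √(27.8² − 2 × 11000/(0.85 × 6 × 17.8)) = 4.768 in.
A_s = 0.85 f'_c a b / f_y = 0.85 × 6 × 4.768 × 17.8 / 60 = 7.214 in².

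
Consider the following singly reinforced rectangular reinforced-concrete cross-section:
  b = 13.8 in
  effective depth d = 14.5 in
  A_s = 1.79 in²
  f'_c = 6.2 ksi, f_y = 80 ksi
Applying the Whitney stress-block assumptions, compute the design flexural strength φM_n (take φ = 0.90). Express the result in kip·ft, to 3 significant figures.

φM_n ≈ 145 kip·ft

T = A_s f_y = 1.79 × 80 = 143.2 kips.
a = T/(0.85 f'_c b) = 143.2/(0.85 × 6.2 × 13.8) = 1.969 in.
M_n = T(d − a/2) = 143.2 × (14.5 − 0.9845) = 1935.4 kip·in = 1935.4/12 = 161.28 kip·ft.
φM_n = 0.90 × 161.28 = 145.15 kip·ft.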